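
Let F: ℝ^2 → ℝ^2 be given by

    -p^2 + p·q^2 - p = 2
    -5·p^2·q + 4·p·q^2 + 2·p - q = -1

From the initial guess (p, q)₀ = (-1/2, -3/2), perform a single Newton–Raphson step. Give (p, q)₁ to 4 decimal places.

At (-1/2, -3/2): F = (-2.8750, -1.1250).
Jacobian J = [[-2·p + q^2 - 1, 2·p·q], [-10·p·q + 4·q^2 + 2, -5·p^2 + 8·p·q - 1]].
At the point, J = [[2.2500, 1.5000], [3.5000, 3.7500]] (det J = 3.1875).
Solving J·Δ = −F gives Δ = (2.8529, -2.3627).
Then the next iterate is (p, q)₁ = (2.3529, -3.8627).

(2.3529, -3.8627)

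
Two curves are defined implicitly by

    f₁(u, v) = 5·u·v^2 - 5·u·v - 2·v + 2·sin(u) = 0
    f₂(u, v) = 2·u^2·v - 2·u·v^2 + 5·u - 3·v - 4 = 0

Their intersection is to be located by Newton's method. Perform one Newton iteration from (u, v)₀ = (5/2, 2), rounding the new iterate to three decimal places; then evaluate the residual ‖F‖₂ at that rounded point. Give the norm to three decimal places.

6.550

At (5/2, 2): F = (22.19694, 7.500).
Jacobian J = [[5·v^2 - 5·v + 2·cos(u), 10·u·v - 5·u - 2], [4·u·v - 2·v^2 + 5, 2·u^2 - 4·u·v - 3]].
At the point, J = [[8.39771, 35.500], [17.000, -10.500]] (det J = -691.67598).
Solving J·Δ = −F gives Δ = (-0.722, -0.454).
Then the next iterate is (u, v)₁ = (1.778, 1.546).
Re-evaluating at (1.778, 1.546): F = (6.36941, 1.52744), so ‖F‖₂ = 6.550.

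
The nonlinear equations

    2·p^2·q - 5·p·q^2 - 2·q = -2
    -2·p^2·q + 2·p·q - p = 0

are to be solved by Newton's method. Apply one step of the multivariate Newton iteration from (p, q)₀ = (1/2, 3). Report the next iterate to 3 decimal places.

At (1/2, 3): F = (-25.000, 1.000).
Jacobian J = [[4·p·q - 5·q^2, 2·p^2 - 10·p·q - 2], [-4·p·q + 2·q - 1, -2·p^2 + 2·p]].
At the point, J = [[-39.000, -16.500], [-1.000, 0.500]] (det J = -36.000).
Solving J·Δ = −F gives Δ = (0.111, -1.778).
Then the next iterate is (p, q)₁ = (0.611, 1.222).

(0.611, 1.222)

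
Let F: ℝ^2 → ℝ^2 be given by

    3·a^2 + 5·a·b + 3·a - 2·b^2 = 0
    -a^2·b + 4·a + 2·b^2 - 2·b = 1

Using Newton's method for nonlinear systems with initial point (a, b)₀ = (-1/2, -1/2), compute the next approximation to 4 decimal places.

At (-1/2, -1/2): F = (0.0000, -1.3750).
Jacobian J = [[6·a + 5·b + 3, 5·a - 4·b], [-2·a·b + 4, -a^2 + 4·b - 2]].
At the point, J = [[-2.5000, -0.5000], [3.5000, -4.2500]] (det J = 12.3750).
Solving J·Δ = −F gives Δ = (0.0556, -0.2778).
Then the next iterate is (a, b)₁ = (-0.4444, -0.7778).

(-0.4444, -0.7778)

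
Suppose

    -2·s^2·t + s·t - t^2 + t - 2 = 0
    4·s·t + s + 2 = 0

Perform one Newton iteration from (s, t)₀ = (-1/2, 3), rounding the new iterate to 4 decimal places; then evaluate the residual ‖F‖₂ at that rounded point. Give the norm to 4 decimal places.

3.4115

At (-1/2, 3): F = (-11.0000, -4.5000).
Jacobian J = [[-4·s·t + t, -2·s^2 + s - 2·t + 1], [4·t + 1, 4·s]].
At the point, J = [[9.0000, -6.0000], [13.0000, -2.0000]] (det J = 60.0000).
Solving J·Δ = −F gives Δ = (0.0833, -1.7083).
Then the next iterate is (s, t)₁ = (-0.4167, 1.2917).
Re-evaluating at (-0.4167, 1.2917): F = (-3.363619, -0.569706), so ‖F‖₂ = 3.4115.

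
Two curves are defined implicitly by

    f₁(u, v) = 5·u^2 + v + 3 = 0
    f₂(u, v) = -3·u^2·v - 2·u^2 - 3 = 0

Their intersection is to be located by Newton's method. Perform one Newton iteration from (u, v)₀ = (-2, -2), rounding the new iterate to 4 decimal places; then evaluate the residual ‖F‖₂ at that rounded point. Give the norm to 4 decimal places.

5.5777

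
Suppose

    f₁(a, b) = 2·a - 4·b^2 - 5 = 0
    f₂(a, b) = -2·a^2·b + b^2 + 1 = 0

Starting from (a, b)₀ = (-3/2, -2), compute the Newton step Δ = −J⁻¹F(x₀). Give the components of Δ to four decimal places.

(0.1143, 1.4857)

At (-3/2, -2): F = (-24.0000, 14.0000).
Jacobian J = [[2, -8·b], [-4·a·b, -2·a^2 + 2·b]].
At the point, J = [[2.0000, 16.0000], [-12.0000, -8.5000]] (det J = 175.0000).
Solving J·Δ = −F gives Δ = (0.1143, 1.4857).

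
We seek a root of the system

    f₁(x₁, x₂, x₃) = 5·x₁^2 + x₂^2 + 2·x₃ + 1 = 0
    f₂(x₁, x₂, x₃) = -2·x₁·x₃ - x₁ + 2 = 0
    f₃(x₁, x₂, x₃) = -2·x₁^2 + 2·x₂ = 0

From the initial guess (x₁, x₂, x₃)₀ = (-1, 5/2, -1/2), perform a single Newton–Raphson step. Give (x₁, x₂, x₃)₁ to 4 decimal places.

(-0.9125, 0.8250, -1.5000)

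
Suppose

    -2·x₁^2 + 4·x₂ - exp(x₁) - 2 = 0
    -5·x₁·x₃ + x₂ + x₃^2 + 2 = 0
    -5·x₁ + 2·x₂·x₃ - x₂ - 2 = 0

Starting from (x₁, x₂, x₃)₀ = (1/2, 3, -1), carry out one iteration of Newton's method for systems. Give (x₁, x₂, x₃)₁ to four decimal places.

At (1/2, 3, -1): F = (7.851279, 8.5000, -13.5000).
Jacobian J = [[-4·x₁ - exp(x₁), 4, 0], [-5·x₃, 1, -5·x₁ + 2·x₃], [-5, 2·x₃ - 1, 2·x₂]].
At the point, J = [[-3.648721, 4.0000, 0.0000], [5.0000, 1.0000, -4.5000], [-5.0000, -3.0000, 6.0000]] (det J = -2.634590).
Solving J·Δ = −F gives Δ = (-7.5475, -8.8475, -8.4633).
Then the next iterate is (x₁, x₂, x₃)₁ = (-7.0475, -5.8475, -9.4633).

(-7.0475, -5.8475, -9.4633)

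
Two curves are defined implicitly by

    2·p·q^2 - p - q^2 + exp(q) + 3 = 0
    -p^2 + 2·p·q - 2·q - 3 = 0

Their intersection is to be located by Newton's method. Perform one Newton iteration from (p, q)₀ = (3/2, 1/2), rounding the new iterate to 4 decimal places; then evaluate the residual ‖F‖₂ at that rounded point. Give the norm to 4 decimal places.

1.6101

At (3/2, 1/2): F = (3.648721, -4.7500).
Jacobian J = [[2·q^2 - 1, 4·p·q - 2·q + exp(q)], [-2·p + 2·q, 2·p - 2]].
At the point, J = [[-0.5000, 3.648721], [-2.0000, 1.0000]] (det J = 6.797443).
Solving J·Δ = −F gives Δ = (-3.0865, -1.4230).
Then the next iterate is (p, q)₁ = (-1.5865, -0.9230).
Re-evaluating at (-1.5865, -0.9230): F = (1.428726, -0.742303), so ‖F‖₂ = 1.6101.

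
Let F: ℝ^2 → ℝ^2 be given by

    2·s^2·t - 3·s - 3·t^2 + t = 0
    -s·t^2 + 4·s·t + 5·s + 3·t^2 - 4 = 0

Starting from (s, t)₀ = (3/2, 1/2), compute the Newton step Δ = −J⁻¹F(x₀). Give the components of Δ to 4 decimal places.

(-2.1296, 1.0000)

At (3/2, 1/2): F = (-2.5000, 6.8750).
Jacobian J = [[4·s·t - 3, 2·s^2 - 6·t + 1], [-t^2 + 4·t + 5, -2·s·t + 4·s + 6·t]].
At the point, J = [[0.0000, 2.5000], [6.7500, 7.5000]] (det J = -16.8750).
Solving J·Δ = −F gives Δ = (-2.1296, 1.0000).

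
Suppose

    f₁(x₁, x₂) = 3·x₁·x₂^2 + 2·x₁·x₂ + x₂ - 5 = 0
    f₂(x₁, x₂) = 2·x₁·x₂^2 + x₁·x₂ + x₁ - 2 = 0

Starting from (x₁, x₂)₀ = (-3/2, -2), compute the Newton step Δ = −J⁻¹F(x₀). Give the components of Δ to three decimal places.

At (-3/2, -2): F = (-19.000, -12.500).
Jacobian J = [[3·x₂^2 + 2·x₂, 6·x₁·x₂ + 2·x₁ + 1], [2·x₂^2 + x₂ + 1, 4·x₁·x₂ + x₁]].
At the point, J = [[8.000, 16.000], [7.000, 10.500]] (det J = -28.000).
Solving J·Δ = −F gives Δ = (0.018, 1.179).

(0.018, 1.179)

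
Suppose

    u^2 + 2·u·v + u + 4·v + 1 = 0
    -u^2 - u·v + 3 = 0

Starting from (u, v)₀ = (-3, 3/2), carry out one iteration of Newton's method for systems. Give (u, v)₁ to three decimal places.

(-6.000, 6.500)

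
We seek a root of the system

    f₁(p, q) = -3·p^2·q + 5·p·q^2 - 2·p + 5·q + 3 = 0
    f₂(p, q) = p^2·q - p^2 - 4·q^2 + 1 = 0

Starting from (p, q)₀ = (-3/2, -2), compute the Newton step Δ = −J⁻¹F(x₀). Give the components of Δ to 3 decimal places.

(0.945, 0.726)

At (-3/2, -2): F = (-20.500, -21.750).
Jacobian J = [[-6·p·q + 5·q^2 - 2, -3·p^2 + 10·p·q + 5], [2·p·q - 2·p, p^2 - 8·q]].
At the point, J = [[0.000, 28.250], [9.000, 18.250]] (det J = -254.250).
Solving J·Δ = −F gives Δ = (0.945, 0.726).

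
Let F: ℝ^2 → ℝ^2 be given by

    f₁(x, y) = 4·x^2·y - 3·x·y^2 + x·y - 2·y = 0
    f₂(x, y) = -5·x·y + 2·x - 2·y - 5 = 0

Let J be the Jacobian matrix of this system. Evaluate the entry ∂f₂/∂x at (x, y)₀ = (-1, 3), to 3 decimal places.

-13.000

∂f₂/∂x = -5·y + 2.
At (-1, 3) this is -13.000.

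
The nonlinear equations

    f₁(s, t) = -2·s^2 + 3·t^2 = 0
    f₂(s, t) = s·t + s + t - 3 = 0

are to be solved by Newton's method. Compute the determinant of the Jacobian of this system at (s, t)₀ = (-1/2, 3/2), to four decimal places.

J = [[-4·s, 6·t], [t + 1, s + 1]].
At the point, J = [[2.0000, 9.0000], [2.5000, 0.5000]].
det J = -21.5000.

-21.5000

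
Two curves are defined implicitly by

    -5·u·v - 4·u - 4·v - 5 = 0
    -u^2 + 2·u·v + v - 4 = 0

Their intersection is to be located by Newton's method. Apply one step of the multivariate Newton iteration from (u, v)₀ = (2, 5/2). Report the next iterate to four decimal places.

At (2, 5/2): F = (-48.0000, 4.5000).
Jacobian J = [[-5·v - 4, -5·u - 4], [-2·u + 2·v, 2·u + 1]].
At the point, J = [[-16.5000, -14.0000], [1.0000, 5.0000]] (det J = -68.5000).
Solving J·Δ = −F gives Δ = (-2.5839, -0.3832).
Then the next iterate is (u, v)₁ = (-0.5839, 2.1168).

(-0.5839, 2.1168)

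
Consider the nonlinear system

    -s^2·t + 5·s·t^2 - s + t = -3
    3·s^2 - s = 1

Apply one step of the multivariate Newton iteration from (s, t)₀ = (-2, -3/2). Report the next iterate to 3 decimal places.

(-1.000, -1.176)

At (-2, -3/2): F = (-13.000, 13.000).
Jacobian J = [[-2·s·t + 5·t^2 - 1, -s^2 + 10·s·t + 1], [6·s - 1, 0]].
At the point, J = [[4.250, 27.000], [-13.000, 0.000]] (det J = 351.000).
Solving J·Δ = −F gives Δ = (1.000, 0.324).
Then the next iterate is (s, t)₁ = (-1.000, -1.176).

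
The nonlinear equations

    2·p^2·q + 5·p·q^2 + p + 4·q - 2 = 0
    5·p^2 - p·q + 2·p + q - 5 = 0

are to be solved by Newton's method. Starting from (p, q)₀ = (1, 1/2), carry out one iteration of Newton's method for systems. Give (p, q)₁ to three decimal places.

(0.826, 0.272)

At (1, 1/2): F = (3.250, 2.000).
Jacobian J = [[4·p·q + 5·q^2 + 1, 2·p^2 + 10·p·q + 4], [10·p - q + 2, -p + 1]].
At the point, J = [[4.250, 11.000], [11.500, 0.000]] (det J = -126.500).
Solving J·Δ = −F gives Δ = (-0.174, -0.228).
Then the next iterate is (p, q)₁ = (0.826, 0.272).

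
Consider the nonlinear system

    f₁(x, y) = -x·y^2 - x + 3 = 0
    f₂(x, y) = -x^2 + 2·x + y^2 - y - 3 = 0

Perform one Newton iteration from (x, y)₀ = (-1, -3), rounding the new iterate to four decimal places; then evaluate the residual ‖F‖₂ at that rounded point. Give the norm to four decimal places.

At (-1, -3): F = (13.0000, 6.0000).
Jacobian J = [[-y^2 - 1, -2·x·y], [-2·x + 2, 2·y - 1]].
At the point, J = [[-10.0000, -6.0000], [4.0000, -7.0000]] (det J = 94.0000).
Solving J·Δ = −F gives Δ = (0.5851, 1.1915).
Then the next iterate is (x, y)₁ = (-0.4149, -1.8085).
Re-evaluating at (-0.4149, -1.8085): F = (4.771902, 1.077230), so ‖F‖₂ = 4.8920.

4.8920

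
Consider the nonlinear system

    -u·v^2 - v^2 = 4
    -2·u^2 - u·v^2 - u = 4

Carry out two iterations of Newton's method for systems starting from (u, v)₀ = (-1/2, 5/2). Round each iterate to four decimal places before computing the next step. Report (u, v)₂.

At (-1/2, 5/2): F = (-7.1250, -0.8750).
Jacobian J = [[-v^2, -2·u·v - 2·v], [-4·u - v^2 - 1, -2·u·v]].
At the point, J = [[-6.2500, -2.5000], [-5.2500, 2.5000]] (det J = -28.7500).
Solving J·Δ = −F gives Δ = (-0.6957, -1.1109).
Then the next iterate is (u, v)₁ = (-1.1957, 1.3891).
Round to (-1.1957, 1.3891) and repeat: F = (-3.622378, -3.356476), J = [[-1.929599, 0.543694], [1.853201, 3.321894]].
Δ = (-1.3762, 1.7782), so (u, v)₂ = (-2.5719, 3.1673).

(-2.5719, 3.1673)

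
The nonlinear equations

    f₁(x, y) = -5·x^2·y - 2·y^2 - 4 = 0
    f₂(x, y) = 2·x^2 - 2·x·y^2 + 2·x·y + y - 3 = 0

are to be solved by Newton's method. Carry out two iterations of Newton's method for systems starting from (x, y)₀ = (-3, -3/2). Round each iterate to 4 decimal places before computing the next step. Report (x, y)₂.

(-1.8299, 0.0985)

At (-3, -3/2): F = (59.0000, 36.0000).
Jacobian J = [[-10·x·y, -5·x^2 - 4·y], [4·x - 2·y^2 + 2·y, -4·x·y + 2·x + 1]].
At the point, J = [[-45.0000, -39.0000], [-19.5000, -23.0000]] (det J = 274.5000).
Solving J·Δ = −F gives Δ = (-0.1712, 1.7104).
Then the next iterate is (x, y)₁ = (-3.1712, 0.2104).
Round to (-3.1712, 0.2104) and repeat: F = (-14.667984, 16.269744), J = [[6.672205, -51.124147], [-12.352536, -2.673518]].
Δ = (1.3413, -0.1119), so (x, y)₂ = (-1.8299, 0.0985).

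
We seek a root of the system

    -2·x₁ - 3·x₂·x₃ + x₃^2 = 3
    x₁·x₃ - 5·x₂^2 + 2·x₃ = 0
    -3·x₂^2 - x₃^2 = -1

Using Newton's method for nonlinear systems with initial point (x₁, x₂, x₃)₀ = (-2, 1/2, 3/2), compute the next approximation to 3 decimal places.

(-1.605, 0.368, 0.965)

At (-2, 1/2, 3/2): F = (1.000, -1.250, -2.000).
Jacobian J = [[-2, -3·x₃, -3·x₂ + 2·x₃], [x₃, -10·x₂, x₁ + 2], [0, -6·x₂, -2·x₃]].
At the point, J = [[-2.000, -4.500, 1.500], [1.500, -5.000, 0.000], [0.000, -3.000, -3.000]] (det J = -57.000).
Solving J·Δ = −F gives Δ = (0.395, -0.132, -0.535).
Then the next iterate is (x₁, x₂, x₃)₁ = (-1.605, 0.368, 0.965).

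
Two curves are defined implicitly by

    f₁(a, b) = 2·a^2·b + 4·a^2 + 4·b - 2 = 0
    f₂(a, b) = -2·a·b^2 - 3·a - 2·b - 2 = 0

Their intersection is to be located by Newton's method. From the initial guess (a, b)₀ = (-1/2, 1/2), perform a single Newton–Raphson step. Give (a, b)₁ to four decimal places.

(-0.7108, -0.0120)

At (-1/2, 1/2): F = (1.2500, -1.2500).
Jacobian J = [[4·a·b + 8·a, 2·a^2 + 4], [-2·b^2 - 3, -4·a·b - 2]].
At the point, J = [[-5.0000, 4.5000], [-3.5000, -1.0000]] (det J = 20.7500).
Solving J·Δ = −F gives Δ = (-0.2108, -0.5120).
Then the next iterate is (a, b)₁ = (-0.7108, -0.0120).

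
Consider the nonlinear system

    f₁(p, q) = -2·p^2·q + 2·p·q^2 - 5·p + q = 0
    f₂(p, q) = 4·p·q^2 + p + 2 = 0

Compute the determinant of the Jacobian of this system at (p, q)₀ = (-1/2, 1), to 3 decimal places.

11.500

J = [[-4·p·q + 2·q^2 - 5, -2·p^2 + 4·p·q + 1], [4·q^2 + 1, 8·p·q]].
At the point, J = [[-1.000, -1.500], [5.000, -4.000]].
det J = 11.500.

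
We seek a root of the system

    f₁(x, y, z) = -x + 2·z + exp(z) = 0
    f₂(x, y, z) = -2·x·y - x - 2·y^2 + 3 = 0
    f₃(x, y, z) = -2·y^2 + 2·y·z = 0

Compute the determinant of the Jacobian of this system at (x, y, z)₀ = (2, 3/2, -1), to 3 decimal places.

105.772

J = [[-1, 0, exp(z) + 2], [-2·y - 1, -2·x - 4·y, 0], [0, -4·y + 2·z, 2·y]].
At the point, J = [[-1.000, 0.000, 2.36788], [-4.000, -10.000, 0.000], [0.000, -8.000, 3.000]].
det J = 105.772.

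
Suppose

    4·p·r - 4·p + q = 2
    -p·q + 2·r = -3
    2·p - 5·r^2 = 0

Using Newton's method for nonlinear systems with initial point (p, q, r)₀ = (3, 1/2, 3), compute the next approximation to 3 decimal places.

(2.017, 2.254, 1.634)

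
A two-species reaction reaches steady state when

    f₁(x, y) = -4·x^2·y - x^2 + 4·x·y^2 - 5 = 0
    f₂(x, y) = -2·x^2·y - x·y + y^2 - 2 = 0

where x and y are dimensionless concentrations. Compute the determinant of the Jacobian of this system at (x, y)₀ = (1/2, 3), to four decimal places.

J = [[-8·x·y - 2·x + 4·y^2, -4·x^2 + 8·x·y], [-4·x·y - y, -2·x^2 - x + 2·y]].
At the point, J = [[23.0000, 11.0000], [-9.0000, 5.0000]].
det J = 214.0000.

214.0000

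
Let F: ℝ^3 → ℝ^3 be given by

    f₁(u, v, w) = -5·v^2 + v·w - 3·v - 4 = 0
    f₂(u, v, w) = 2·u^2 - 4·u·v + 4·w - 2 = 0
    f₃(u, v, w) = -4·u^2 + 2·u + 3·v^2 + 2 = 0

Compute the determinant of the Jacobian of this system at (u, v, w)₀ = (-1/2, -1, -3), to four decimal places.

J = [[0, -10·v + w - 3, v], [4·u - 4·v, -4·u, 4], [-8·u + 2, 6·v, 0]].
At the point, J = [[0.0000, 4.0000, -1.0000], [2.0000, 2.0000, 4.0000], [6.0000, -6.0000, 0.0000]].
det J = 120.0000.

120.0000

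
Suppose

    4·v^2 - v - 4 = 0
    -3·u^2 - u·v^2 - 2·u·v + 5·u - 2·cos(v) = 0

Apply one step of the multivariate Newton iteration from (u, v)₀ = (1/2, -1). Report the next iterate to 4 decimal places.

(0.1725, -0.8889)

At (1/2, -1): F = (1.0000, 1.169395).
Jacobian J = [[0, 8·v - 1], [-6·u - v^2 - 2·v + 5, -2·u·v - 2·u + 2·sin(v)]].
At the point, J = [[0.0000, -9.0000], [3.0000, -1.682942]] (det J = 27.0000).
Solving J·Δ = −F gives Δ = (-0.3275, 0.1111).
Then the next iterate is (u, v)₁ = (0.1725, -0.8889).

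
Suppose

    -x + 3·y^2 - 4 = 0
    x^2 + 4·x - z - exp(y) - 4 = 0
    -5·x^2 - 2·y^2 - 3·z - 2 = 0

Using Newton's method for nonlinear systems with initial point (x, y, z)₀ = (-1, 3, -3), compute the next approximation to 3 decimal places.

At (-1, 3, -3): F = (24.000, -24.08554, -16.000).
Jacobian J = [[-1, 6·y, 0], [2·x + 4, -exp(y), -1], [-10·x, -4·y, -3]].
At the point, J = [[-1.000, 18.000, 0.000], [2.000, -20.08554, -1.000], [10.000, -12.000, -3.000]] (det J = -120.25661).
Solving J·Δ = −F gives Δ = (1.210, -1.266, 3.765).
Then the next iterate is (x, y, z)₁ = (0.210, 1.734, 0.765).

(0.210, 1.734, 0.765)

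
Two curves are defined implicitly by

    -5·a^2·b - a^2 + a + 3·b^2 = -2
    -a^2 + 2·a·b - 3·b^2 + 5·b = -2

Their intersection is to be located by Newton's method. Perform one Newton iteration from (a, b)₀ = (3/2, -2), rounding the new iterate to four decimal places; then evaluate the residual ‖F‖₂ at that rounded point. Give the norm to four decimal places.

At (3/2, -2): F = (35.7500, -28.2500).
Jacobian J = [[-10·a·b - 2·a + 1, -5·a^2 + 6·b], [-2·a + 2·b, 2·a - 6·b + 5]].
At the point, J = [[28.0000, -23.2500], [-7.0000, 20.0000]] (det J = 397.2500).
Solving J·Δ = −F gives Δ = (-0.1465, 1.3612).
Then the next iterate is (a, b)₁ = (1.3535, -0.6388).
Re-evaluating at (1.3535, -0.6388): F = (8.597021, -5.979390), so ‖F‖₂ = 10.4720.

10.4720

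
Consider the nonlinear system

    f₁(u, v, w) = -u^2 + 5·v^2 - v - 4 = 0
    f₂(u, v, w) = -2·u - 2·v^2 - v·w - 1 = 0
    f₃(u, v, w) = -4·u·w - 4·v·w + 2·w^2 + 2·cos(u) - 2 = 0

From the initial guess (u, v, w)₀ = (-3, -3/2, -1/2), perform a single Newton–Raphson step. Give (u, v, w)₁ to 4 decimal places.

(-8.3604, -3.5258, 1.2978)

At (-3, -3/2, -1/2): F = (-0.2500, -0.2500, -12.479985).
Jacobian J = [[-2·u, 10·v - 1, 0], [-2, -4·v - w, -v], [-4·w - 2·sin(u), -4·w, -4·u - 4·v + 4·w]].
At the point, J = [[6.0000, -16.0000, 0.0000], [-2.0000, 6.5000, 1.5000], [2.282240, 2.0000, 16.0000]] (det J = 39.226240).
Solving J·Δ = −F gives Δ = (-5.3604, -2.0258, 1.7978).
Then the next iterate is (u, v, w)₁ = (-8.3604, -3.5258, 1.2978).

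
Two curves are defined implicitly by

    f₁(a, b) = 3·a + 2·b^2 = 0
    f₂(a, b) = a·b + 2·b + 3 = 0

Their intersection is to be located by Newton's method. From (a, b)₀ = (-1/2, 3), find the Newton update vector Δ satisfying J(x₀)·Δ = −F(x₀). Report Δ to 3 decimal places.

(-2.071, -0.857)

At (-1/2, 3): F = (16.500, 7.500).
Jacobian J = [[3, 4·b], [b, a + 2]].
At the point, J = [[3.000, 12.000], [3.000, 1.500]] (det J = -31.500).
Solving J·Δ = −F gives Δ = (-2.071, -0.857).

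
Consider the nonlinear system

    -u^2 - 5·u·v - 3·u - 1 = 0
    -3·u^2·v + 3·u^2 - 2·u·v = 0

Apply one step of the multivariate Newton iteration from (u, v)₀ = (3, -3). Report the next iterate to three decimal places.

At (3, -3): F = (26.000, 126.000).
Jacobian J = [[-2·u - 5·v - 3, -5·u], [-6·u·v + 6·u - 2·v, -3·u^2 - 2·u]].
At the point, J = [[6.000, -15.000], [78.000, -33.000]] (det J = 972.000).
Solving J·Δ = −F gives Δ = (-1.062, 1.309).
Then the next iterate is (u, v)₁ = (1.938, -1.691).

(1.938, -1.691)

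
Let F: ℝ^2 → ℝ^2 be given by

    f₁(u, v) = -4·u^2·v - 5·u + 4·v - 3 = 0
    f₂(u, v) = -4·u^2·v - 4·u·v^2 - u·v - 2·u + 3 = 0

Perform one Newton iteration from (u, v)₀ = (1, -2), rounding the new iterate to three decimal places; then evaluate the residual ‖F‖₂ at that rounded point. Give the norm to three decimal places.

4.202

At (1, -2): F = (-8.000, -5.000).
Jacobian J = [[-8·u·v - 5, -4·u^2 + 4], [-8·u·v - 4·v^2 - v - 2, -4·u^2 - 8·u·v - u]].
At the point, J = [[11.000, 0.000], [0.000, 11.000]] (det J = 121.000).
Solving J·Δ = −F gives Δ = (0.727, 0.455).
Then the next iterate is (u, v)₁ = (1.727, -1.545).
Re-evaluating at (1.727, -1.545): F = (0.61703, 4.15668), so ‖F‖₂ = 4.202.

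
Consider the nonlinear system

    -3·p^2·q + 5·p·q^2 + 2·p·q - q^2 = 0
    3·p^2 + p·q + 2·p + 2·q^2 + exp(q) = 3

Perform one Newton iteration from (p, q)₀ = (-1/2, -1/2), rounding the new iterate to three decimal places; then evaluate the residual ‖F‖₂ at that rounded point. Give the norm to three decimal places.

At (-1/2, -1/2): F = (0.000, -1.89347).
Jacobian J = [[-6·p·q + 5·q^2 + 2·q, -3·p^2 + 10·p·q + 2·p - 2·q], [6·p + q + 2, p + 4·q + exp(q)]].
At the point, J = [[-1.250, 1.750], [-1.500, -1.89347]] (det J = 4.99184).
Solving J·Δ = −F gives Δ = (-0.664, -0.474).
Then the next iterate is (p, q)₁ = (-1.164, -0.974).
Re-evaluating at (-1.164, -0.974): F = (-0.24349, 2.14535), so ‖F‖₂ = 2.159.

2.159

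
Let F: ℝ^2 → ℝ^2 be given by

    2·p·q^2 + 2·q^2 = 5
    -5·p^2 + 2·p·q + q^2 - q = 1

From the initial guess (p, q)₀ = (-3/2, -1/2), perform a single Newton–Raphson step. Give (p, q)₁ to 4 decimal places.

(0.6970, 3.6515)

At (-3/2, -1/2): F = (-5.2500, -10.0000).
Jacobian J = [[2·q^2, 4·p·q + 4·q], [-10·p + 2·q, 2·p + 2·q - 1]].
At the point, J = [[0.5000, 1.0000], [14.0000, -5.0000]] (det J = -16.5000).
Solving J·Δ = −F gives Δ = (2.1970, 4.1515).
Then the next iterate is (p, q)₁ = (0.6970, 3.6515).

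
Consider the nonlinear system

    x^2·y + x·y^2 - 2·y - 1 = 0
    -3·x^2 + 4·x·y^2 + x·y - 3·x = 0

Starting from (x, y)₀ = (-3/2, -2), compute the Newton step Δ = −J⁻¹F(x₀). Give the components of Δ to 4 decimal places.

At (-3/2, -2): F = (-7.5000, -23.2500).
Jacobian J = [[2·x·y + y^2, x^2 + 2·x·y - 2], [-6·x + 4·y^2 + y - 3, 8·x·y + x]].
At the point, J = [[10.0000, 6.2500], [20.0000, 22.5000]] (det J = 100.0000).
Solving J·Δ = −F gives Δ = (0.2344, 0.8250).

(0.2344, 0.8250)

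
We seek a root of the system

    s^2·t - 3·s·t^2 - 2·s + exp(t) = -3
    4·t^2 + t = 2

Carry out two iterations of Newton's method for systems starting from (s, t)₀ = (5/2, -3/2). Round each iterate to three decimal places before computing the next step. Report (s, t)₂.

(0.963, -0.857)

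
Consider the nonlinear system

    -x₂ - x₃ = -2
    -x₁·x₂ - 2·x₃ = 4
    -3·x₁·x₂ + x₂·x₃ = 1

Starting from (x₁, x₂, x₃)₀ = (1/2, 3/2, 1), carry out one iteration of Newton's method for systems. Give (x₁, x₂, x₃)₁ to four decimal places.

At (1/2, 3/2, 1): F = (-0.5000, -6.7500, -1.7500).
Jacobian J = [[0, -1, -1], [-x₂, -x₁, -2], [-3·x₂, -3·x₁ + x₃, x₂]].
At the point, J = [[0.0000, -1.0000, -1.0000], [-1.5000, -0.5000, -2.0000], [-4.5000, -0.5000, 1.5000]] (det J = -9.7500).
Solving J·Δ = −F gives Δ = (-1.5641, 2.2692, -2.7692).
Then the next iterate is (x₁, x₂, x₃)₁ = (-1.0641, 3.7692, -1.7692).

(-1.0641, 3.7692, -1.7692)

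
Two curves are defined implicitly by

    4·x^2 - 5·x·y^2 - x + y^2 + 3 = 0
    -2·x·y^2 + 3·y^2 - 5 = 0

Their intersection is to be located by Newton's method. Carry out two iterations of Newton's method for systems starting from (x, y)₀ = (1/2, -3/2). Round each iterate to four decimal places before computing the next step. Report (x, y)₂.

(0.4808, -1.5662)

At (1/2, -3/2): F = (0.1250, -0.5000).
Jacobian J = [[8·x - 5·y^2 - 1, -10·x·y + 2·y], [-2·y^2, -4·x·y + 6·y]].
At the point, J = [[-8.2500, 4.5000], [-4.5000, -6.0000]] (det J = 69.7500).
Solving J·Δ = −F gives Δ = (-0.0215, -0.0672).
Then the next iterate is (x, y)₁ = (0.4785, -1.5672).
Round to (0.4785, -1.5672) and repeat: F = (0.017208, 0.017845), J = [[-9.452579, 4.364652], [-4.912232, -6.403579]].
Δ = (0.0023, 0.0010), so (x, y)₂ = (0.4808, -1.5662).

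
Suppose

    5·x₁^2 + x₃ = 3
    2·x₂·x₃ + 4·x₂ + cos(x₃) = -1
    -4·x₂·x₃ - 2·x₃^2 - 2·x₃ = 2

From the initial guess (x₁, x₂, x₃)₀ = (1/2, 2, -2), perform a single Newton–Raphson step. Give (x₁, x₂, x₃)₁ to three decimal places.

At (1/2, 2, -2): F = (-3.750, 0.58385, 10.000).
Jacobian J = [[10·x₁, 0, 1], [0, 2·x₃ + 4, 2·x₂ - sin(x₃)], [0, -4·x₃, -4·x₂ - 4·x₃ - 2]].
At the point, J = [[5.000, 0.000, 1.000], [0.000, 0.000, 4.90930], [0.000, 8.000, -2.000]] (det J = -196.37190).
Solving J·Δ = −F gives Δ = (0.774, -1.280, -0.119).
Then the next iterate is (x₁, x₂, x₃)₁ = (1.274, 0.720, -2.119).

(1.274, 0.720, -2.119)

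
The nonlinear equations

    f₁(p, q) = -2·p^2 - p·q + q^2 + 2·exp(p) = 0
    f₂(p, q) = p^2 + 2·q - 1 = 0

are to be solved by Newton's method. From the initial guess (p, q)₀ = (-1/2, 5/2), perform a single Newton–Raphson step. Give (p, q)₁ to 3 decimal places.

At (-1/2, 5/2): F = (8.21306, 4.250).
Jacobian J = [[-4·p - q + 2·exp(p), -p + 2·q], [2·p, 2]].
At the point, J = [[0.71306, 5.500], [-1.000, 2.000]] (det J = 6.92612).
Solving J·Δ = −F gives Δ = (1.003, -1.623).
Then the next iterate is (p, q)₁ = (0.503, 0.877).

(0.503, 0.877)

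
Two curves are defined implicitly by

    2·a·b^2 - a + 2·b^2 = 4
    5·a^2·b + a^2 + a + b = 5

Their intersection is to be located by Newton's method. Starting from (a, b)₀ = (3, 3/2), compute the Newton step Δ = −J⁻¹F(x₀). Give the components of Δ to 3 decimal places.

At (3, 3/2): F = (11.000, 76.000).
Jacobian J = [[2·b^2 - 1, 4·a·b + 4·b], [10·a·b + 2·a + 1, 5·a^2 + 1]].
At the point, J = [[3.500, 24.000], [52.000, 46.000]] (det J = -1087.000).
Solving J·Δ = −F gives Δ = (-1.213, -0.282).

(-1.213, -0.282)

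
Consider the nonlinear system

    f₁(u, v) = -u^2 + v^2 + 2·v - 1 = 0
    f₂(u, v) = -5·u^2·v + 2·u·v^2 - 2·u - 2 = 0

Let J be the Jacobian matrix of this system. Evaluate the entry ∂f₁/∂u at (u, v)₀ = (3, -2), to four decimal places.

∂f₁/∂u = -2·u.
At (3, -2) this is -6.0000.

-6.0000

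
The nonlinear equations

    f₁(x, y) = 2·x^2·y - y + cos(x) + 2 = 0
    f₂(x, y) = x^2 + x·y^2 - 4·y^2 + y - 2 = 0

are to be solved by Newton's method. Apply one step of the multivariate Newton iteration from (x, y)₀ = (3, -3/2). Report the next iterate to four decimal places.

At (3, -3/2): F = (-24.489992, 3.2500).
Jacobian J = [[4·x·y - sin(x), 2·x^2 - 1], [2·x + y^2, 2·x·y - 8·y + 1]].
At the point, J = [[-18.141120, 17.0000], [8.2500, 4.0000]] (det J = -212.814480).
Solving J·Δ = −F gives Δ = (-0.7199, 0.6723).
Then the next iterate is (x, y)₁ = (2.2801, -0.8277).

(2.2801, -0.8277)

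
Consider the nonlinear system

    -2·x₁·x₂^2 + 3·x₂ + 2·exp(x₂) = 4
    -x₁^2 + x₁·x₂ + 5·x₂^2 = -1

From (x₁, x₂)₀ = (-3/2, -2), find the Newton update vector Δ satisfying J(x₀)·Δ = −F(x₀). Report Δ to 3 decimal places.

(-0.780, 0.975)

At (-3/2, -2): F = (2.27067, 21.750).
Jacobian J = [[-2·x₂^2, -4·x₁·x₂ + 2·exp(x₂) + 3], [-2·x₁ + x₂, x₁ + 10·x₂]].
At the point, J = [[-8.000, -8.72933], [1.000, -21.500]] (det J = 180.72933).
Solving J·Δ = −F gives Δ = (-0.780, 0.975).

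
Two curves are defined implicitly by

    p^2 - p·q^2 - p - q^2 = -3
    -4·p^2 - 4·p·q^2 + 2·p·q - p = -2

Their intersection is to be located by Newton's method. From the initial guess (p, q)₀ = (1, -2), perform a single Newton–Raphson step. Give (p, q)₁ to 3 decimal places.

(0.472, -1.573)

At (1, -2): F = (-5.000, -23.000).
Jacobian J = [[2·p - q^2 - 1, -2·p·q - 2·q], [-8·p - 4·q^2 + 2·q - 1, -8·p·q + 2·p]].
At the point, J = [[-3.000, 8.000], [-29.000, 18.000]] (det J = 178.000).
Solving J·Δ = −F gives Δ = (-0.528, 0.427).
Then the next iterate is (p, q)₁ = (0.472, -1.573).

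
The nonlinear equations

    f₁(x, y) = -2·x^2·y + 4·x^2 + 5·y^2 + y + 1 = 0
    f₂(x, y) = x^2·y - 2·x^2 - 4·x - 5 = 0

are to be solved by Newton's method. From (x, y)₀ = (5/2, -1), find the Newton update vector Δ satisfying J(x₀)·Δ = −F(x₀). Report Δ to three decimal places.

(-2.081, -0.928)

At (5/2, -1): F = (42.500, -33.750).
Jacobian J = [[-4·x·y + 8·x, -2·x^2 + 10·y + 1], [2·x·y - 4·x - 4, x^2]].
At the point, J = [[30.000, -21.500], [-19.000, 6.250]] (det J = -221.000).
Solving J·Δ = −F gives Δ = (-2.081, -0.928).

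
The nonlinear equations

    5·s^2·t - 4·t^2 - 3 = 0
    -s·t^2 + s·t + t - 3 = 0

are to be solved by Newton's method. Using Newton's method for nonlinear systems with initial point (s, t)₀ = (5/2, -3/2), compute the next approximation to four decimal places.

(2.3101, -0.3034)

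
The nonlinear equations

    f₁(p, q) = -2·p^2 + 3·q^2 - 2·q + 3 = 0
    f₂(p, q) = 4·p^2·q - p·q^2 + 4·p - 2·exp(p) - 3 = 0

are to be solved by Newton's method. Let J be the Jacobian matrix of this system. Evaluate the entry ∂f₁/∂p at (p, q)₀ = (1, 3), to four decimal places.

-4.0000

∂f₁/∂p = -4·p.
At (1, 3) this is -4.0000.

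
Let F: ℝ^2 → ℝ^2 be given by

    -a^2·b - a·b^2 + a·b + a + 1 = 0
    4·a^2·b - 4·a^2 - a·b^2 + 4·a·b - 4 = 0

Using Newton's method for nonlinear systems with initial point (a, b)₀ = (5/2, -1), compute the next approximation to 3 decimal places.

At (5/2, -1): F = (4.750, -66.500).
Jacobian J = [[-2·a·b - b^2 + b + 1, -a^2 - 2·a·b + a], [8·a·b - 8·a - b^2 + 4·b, 4·a^2 - 2·a·b + 4·a]].
At the point, J = [[4.000, 1.250], [-45.000, 40.000]] (det J = 216.250).
Solving J·Δ = −F gives Δ = (-1.263, 0.242).
Then the next iterate is (a, b)₁ = (1.237, -0.758).

(1.237, -0.758)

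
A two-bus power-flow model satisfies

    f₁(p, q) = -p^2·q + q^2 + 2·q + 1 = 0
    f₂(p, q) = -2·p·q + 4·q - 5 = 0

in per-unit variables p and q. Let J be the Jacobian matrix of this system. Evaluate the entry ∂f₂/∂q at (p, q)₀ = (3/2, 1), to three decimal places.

1.000

∂f₂/∂q = -2·p + 4.
At (3/2, 1) this is 1.000.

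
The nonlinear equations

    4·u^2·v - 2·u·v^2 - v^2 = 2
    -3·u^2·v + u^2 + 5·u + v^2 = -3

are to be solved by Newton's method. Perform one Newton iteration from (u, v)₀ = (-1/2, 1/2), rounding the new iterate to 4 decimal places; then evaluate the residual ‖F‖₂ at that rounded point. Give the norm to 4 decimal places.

At (-1/2, 1/2): F = (-1.5000, 0.6250).
Jacobian J = [[8·u·v - 2·v^2, 4·u^2 - 4·u·v - 2·v], [-6·u·v + 2·u + 5, -3·u^2 + 2·v]].
At the point, J = [[-2.5000, 1.0000], [5.5000, 0.2500]] (det J = -6.1250).
Solving J·Δ = −F gives Δ = (-0.1633, 1.0918).
Then the next iterate is (u, v)₁ = (-0.6633, 1.5918).
Re-evaluating at (-0.6633, 1.5918): F = (1.628905, 0.556276), so ‖F‖₂ = 1.7213.

1.7213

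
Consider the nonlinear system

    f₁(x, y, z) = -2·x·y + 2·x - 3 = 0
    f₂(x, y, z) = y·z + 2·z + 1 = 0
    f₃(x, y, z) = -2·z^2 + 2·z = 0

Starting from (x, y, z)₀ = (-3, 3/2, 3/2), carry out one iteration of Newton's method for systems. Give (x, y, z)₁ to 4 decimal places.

At (-3, 3/2, 3/2): F = (0.0000, 6.2500, -1.5000).
Jacobian J = [[-2·y + 2, -2·x, 0], [0, z, y + 2], [0, 0, -4·z + 2]].
At the point, J = [[-1.0000, 6.0000, 0.0000], [0.0000, 1.5000, 3.5000], [0.0000, 0.0000, -4.0000]] (det J = 6.0000).
Solving J·Δ = −F gives Δ = (-19.7500, -3.2917, -0.3750).
Then the next iterate is (x, y, z)₁ = (-22.7500, -1.7917, 1.1250).

(-22.7500, -1.7917, 1.1250)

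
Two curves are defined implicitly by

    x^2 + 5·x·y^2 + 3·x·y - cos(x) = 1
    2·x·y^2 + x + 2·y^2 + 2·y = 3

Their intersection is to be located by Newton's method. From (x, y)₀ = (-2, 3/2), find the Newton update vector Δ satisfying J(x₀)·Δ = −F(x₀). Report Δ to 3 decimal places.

At (-2, 3/2): F = (-28.08385, -6.500).
Jacobian J = [[2·x + 5·y^2 + 3·y + sin(x), 10·x·y + 3·x], [2·y^2 + 1, 4·x·y + 4·y + 2]].
At the point, J = [[10.84070, -36.000], [5.500, -4.000]] (det J = 154.63719).
Solving J·Δ = −F gives Δ = (0.787, -0.543).

(0.787, -0.543)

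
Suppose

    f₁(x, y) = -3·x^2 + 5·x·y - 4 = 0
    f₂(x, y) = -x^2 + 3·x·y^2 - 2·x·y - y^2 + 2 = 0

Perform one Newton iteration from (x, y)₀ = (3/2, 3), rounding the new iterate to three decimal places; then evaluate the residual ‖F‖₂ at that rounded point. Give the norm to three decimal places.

33.191

At (3/2, 3): F = (11.750, 22.250).
Jacobian J = [[-6·x + 5·y, 5·x], [-2·x + 3·y^2 - 2·y, 6·x·y - 2·x - 2·y]].
At the point, J = [[6.000, 7.500], [18.000, 18.000]] (det J = -27.000).
Solving J·Δ = −F gives Δ = (1.653, -2.889).
Then the next iterate is (x, y)₁ = (3.153, 0.111).
Re-evaluating at (3.153, 0.111): F = (-32.07431, -8.53715), so ‖F‖₂ = 33.191.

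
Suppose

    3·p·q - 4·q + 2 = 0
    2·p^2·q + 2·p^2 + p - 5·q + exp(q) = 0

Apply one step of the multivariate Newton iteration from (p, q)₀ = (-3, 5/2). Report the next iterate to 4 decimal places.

(-2.9773, 0.1669)

At (-3, 5/2): F = (-30.5000, 59.682494).
Jacobian J = [[3·q, 3·p - 4], [4·p·q + 4·p + 1, 2·p^2 + exp(q) - 5]].
At the point, J = [[7.5000, -13.0000], [-41.0000, 25.182494]] (det J = -344.131295).
Solving J·Δ = −F gives Δ = (0.0227, -2.3331).
Then the next iterate is (p, q)₁ = (-2.9773, 0.1669).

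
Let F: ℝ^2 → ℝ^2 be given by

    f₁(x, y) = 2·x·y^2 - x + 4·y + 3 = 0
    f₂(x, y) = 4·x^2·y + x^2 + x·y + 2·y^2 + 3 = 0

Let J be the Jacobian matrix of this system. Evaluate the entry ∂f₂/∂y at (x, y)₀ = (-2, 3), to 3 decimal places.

26.000

∂f₂/∂y = 4·x^2 + x + 4·y.
At (-2, 3) this is 26.000.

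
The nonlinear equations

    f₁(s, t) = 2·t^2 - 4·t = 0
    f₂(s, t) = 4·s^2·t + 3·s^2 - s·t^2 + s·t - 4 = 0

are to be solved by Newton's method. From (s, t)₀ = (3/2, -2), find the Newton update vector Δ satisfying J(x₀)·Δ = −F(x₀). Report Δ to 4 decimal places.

At (3/2, -2): F = (16.0000, -24.2500).
Jacobian J = [[0, 4·t - 4], [8·s·t + 6·s - t^2 + t, 4·s^2 - 2·s·t + s]].
At the point, J = [[0.0000, -12.0000], [-21.0000, 16.5000]] (det J = -252.0000).
Solving J·Δ = −F gives Δ = (-0.1071, 1.3333).

(-0.1071, 1.3333)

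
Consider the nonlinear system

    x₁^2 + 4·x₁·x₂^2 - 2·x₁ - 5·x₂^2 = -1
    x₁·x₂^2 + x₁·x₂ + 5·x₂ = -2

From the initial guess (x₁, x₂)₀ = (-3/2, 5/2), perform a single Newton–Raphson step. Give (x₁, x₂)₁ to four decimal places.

At (-3/2, 5/2): F = (-62.5000, 1.3750).
Jacobian J = [[2·x₁ + 4·x₂^2 - 2, 8·x₁·x₂ - 10·x₂], [x₂^2 + x₂, 2·x₁·x₂ + x₁ + 5]].
At the point, J = [[20.0000, -55.0000], [8.7500, -4.0000]] (det J = 401.2500).
Solving J·Δ = −F gives Δ = (-0.8115, -1.4315).
Then the next iterate is (x₁, x₂)₁ = (-2.3115, 1.0685).

(-2.3115, 1.0685)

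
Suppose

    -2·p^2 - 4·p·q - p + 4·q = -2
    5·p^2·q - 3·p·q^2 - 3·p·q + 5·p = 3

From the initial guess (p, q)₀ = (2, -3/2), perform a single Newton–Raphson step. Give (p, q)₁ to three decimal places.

At (2, -3/2): F = (-2.000, -27.500).
Jacobian J = [[-4·p - 4·q - 1, -4·p + 4], [10·p·q - 3·q^2 - 3·q + 5, 5·p^2 - 6·p·q - 3·p]].
At the point, J = [[-3.000, -4.000], [-27.250, 32.000]] (det J = -205.000).
Solving J·Δ = −F gives Δ = (-0.849, 0.137).
Then the next iterate is (p, q)₁ = (1.151, -1.363).

(1.151, -1.363)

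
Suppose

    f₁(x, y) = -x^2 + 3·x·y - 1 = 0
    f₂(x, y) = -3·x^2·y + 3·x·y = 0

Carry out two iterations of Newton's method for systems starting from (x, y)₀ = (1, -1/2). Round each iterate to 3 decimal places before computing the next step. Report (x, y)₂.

At (1, -1/2): F = (-3.500, 0.000).
Jacobian J = [[-2·x + 3·y, 3·x], [-6·x·y + 3·y, -3·x^2 + 3·x]].
At the point, J = [[-3.500, 3.000], [1.500, 0.000]] (det J = -4.500).
Solving J·Δ = −F gives Δ = (0.000, 1.167).
Then the next iterate is (x, y)₁ = (1.000, 0.667).
Round to (1.000, 0.667) and repeat: F = (0.001, 0.000), J = [[0.001, 3.000], [-2.001, 0.000]].
Δ = (0.000, 0.000), so (x, y)₂ = (1.000, 0.667).

(1.000, 0.667)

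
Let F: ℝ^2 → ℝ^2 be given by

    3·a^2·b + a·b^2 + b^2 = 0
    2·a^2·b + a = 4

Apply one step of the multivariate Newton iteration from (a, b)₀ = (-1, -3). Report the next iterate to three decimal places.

(-2.000, 9.000)

At (-1, -3): F = (-9.000, -11.000).
Jacobian J = [[6·a·b + b^2, 3·a^2 + 2·a·b + 2·b], [4·a·b + 1, 2·a^2]].
At the point, J = [[27.000, 3.000], [13.000, 2.000]] (det J = 15.000).
Solving J·Δ = −F gives Δ = (-1.000, 12.000).
Then the next iterate is (a, b)₁ = (-2.000, 9.000).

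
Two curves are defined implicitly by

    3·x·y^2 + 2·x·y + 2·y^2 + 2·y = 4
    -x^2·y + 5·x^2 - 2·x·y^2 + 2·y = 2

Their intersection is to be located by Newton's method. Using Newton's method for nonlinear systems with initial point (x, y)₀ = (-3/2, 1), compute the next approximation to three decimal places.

At (-3/2, 1): F = (-7.500, 12.000).
Jacobian J = [[3·y^2 + 2·y, 6·x·y + 2·x + 4·y + 2], [-2·x·y + 10·x - 2·y^2, -x^2 - 4·x·y + 2]].
At the point, J = [[5.000, -6.000], [-14.000, 5.750]] (det J = -55.250).
Solving J·Δ = −F gives Δ = (0.523, -0.814).
Then the next iterate is (x, y)₁ = (-0.977, 0.186).

(-0.977, 0.186)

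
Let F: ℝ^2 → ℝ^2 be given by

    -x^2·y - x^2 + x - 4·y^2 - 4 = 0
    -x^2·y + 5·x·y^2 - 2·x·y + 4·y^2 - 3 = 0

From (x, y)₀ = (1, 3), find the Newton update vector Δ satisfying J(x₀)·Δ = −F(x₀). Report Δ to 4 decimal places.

(1.0000, -2.0000)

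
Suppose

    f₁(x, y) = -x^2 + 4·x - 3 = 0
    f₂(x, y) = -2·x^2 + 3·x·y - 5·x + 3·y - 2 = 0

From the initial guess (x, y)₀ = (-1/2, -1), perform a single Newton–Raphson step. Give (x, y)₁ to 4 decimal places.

(0.5500, 4.2000)

At (-1/2, -1): F = (-5.2500, -1.5000).
Jacobian J = [[-2·x + 4, 0], [-4·x + 3·y - 5, 3·x + 3]].
At the point, J = [[5.0000, 0.0000], [-6.0000, 1.5000]] (det J = 7.5000).
Solving J·Δ = −F gives Δ = (1.0500, 5.2000).
Then the next iterate is (x, y)₁ = (0.5500, 4.2000).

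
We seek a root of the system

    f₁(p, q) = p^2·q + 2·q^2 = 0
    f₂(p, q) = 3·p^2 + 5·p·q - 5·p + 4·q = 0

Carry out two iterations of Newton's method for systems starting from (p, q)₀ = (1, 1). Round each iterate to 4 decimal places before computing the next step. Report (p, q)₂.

(1.1709, 0.1860)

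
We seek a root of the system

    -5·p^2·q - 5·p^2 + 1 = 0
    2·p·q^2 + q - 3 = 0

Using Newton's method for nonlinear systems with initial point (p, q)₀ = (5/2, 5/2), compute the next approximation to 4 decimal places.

At (5/2, 5/2): F = (-108.3750, 30.7500).
Jacobian J = [[-10·p·q - 10·p, -5·p^2], [2·q^2, 4·p·q + 1]].
At the point, J = [[-87.5000, -31.2500], [12.5000, 26.0000]] (det J = -1884.3750).
Solving J·Δ = −F gives Δ = (-0.9854, -0.7090).
Then the next iterate is (p, q)₁ = (1.5146, 1.7910).

(1.5146, 1.7910)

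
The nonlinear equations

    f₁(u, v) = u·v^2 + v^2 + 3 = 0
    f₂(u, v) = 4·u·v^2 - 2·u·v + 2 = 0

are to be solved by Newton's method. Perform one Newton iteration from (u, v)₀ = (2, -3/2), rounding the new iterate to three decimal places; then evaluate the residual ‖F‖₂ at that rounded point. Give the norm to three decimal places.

At (2, -3/2): F = (9.750, 26.000).
Jacobian J = [[v^2, 2·u·v + 2·v], [4·v^2 - 2·v, 8·u·v - 2·u]].
At the point, J = [[2.250, -9.000], [12.000, -28.000]] (det J = 45.000).
Solving J·Δ = −F gives Δ = (0.867, 1.300).
Then the next iterate is (u, v)₁ = (2.867, -0.200).
Re-evaluating at (2.867, -0.200): F = (3.15468, 3.60552), so ‖F‖₂ = 4.791.

4.791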